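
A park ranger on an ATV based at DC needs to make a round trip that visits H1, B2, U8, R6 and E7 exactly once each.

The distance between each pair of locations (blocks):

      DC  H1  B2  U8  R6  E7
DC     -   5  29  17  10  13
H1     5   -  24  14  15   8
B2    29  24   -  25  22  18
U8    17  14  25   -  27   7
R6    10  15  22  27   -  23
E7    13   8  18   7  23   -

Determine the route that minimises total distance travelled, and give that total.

Shortest round trip = 76 blocks.

DC-H1-B2-U8-R6-E7-DC: 5+24+25+27+23+13 = 117
DC-H1-B2-U8-E7-R6-DC: 5+24+25+7+23+10 = 94
DC-H1-B2-R6-U8-E7-DC: 5+24+22+27+7+13 = 98
DC-H1-B2-R6-E7-U8-DC: 5+24+22+23+7+17 = 98
DC-H1-B2-E7-U8-R6-DC: 5+24+18+7+27+10 = 91
DC-H1-B2-E7-R6-U8-DC: 5+24+18+23+27+17 = 114
DC-H1-U8-B2-R6-E7-DC: 5+14+25+22+23+13 = 102
DC-H1-U8-B2-E7-R6-DC: 5+14+25+18+23+10 = 95
DC-H1-U8-R6-B2-E7-DC: 5+14+27+22+18+13 = 99
DC-H1-U8-R6-E7-B2-DC: 5+14+27+23+18+29 = 116
DC-H1-U8-E7-B2-R6-DC: 5+14+7+18+22+10 = 76
DC-H1-U8-E7-R6-B2-DC: 5+14+7+23+22+29 = 100
DC-H1-R6-B2-U8-E7-DC: 5+15+22+25+7+13 = 87
DC-H1-R6-B2-E7-U8-DC: 5+15+22+18+7+17 = 84
… (46 more)
The minimum is 76.
One optimal route: DC → H1 → U8 → E7 → B2 → R6 → DC (or its reverse).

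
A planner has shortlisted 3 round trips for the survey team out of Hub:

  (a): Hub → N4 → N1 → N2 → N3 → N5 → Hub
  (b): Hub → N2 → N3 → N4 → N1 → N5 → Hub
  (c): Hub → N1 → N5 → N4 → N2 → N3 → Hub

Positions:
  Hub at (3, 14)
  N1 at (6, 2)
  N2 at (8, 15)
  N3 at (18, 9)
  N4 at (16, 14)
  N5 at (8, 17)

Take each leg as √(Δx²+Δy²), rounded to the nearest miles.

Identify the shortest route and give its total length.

Shortest is (b), total 59 miles.

(a): 13 + 16 + 13 + 12 + 13 + 6 = 73
(b): 5 + 12 + 5 + 16 + 15 + 6 = 59
(c): 12 + 15 + 9 + 8 + 12 + 16 = 72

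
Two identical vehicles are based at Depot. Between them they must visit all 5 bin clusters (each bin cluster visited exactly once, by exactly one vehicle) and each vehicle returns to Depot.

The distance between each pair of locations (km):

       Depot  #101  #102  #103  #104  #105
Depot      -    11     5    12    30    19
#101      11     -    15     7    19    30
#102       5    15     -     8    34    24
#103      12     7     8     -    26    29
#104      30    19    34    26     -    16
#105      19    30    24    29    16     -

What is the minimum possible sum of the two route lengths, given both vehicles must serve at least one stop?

Try each way of splitting the stops between the two vehicles (each non-empty) and, for each split, find the best tour for each vehicle:
  {#101} + {#102, #103, #104, #105}: 22 + 74 = 96
  {#102} + {#101, #103, #104, #105}: 10 + 73 = 83
  {#101, #102} + {#103, #104, #105}: 31 + 73 = 104
  {#103} + {#101, #102, #104, #105}: 24 + 74 = 98
  {#101, #103} + {#102, #104, #105}: 30 + 74 = 104
  {#102, #103} + {#101, #104, #105}: 25 + 65 = 90
  … (15 splits in total)
Best: vehicle 1 Depot → #102 → Depot = 10; vehicle 2 Depot → #103 → #101 → #104 → #105 → Depot = 73; combined 83.

Minimum combined distance: 83 km.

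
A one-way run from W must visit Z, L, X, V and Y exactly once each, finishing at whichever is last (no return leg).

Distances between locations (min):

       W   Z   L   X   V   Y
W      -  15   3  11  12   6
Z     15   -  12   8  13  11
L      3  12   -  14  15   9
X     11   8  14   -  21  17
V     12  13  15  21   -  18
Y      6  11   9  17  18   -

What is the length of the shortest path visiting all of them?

Shortest open route: 50 min.

There are 5! = 120 possible orderings.
W→Z→L→X→V→Y: 15+12+14+21+18 = 80
W→Z→L→X→Y→V: 15+12+14+17+18 = 76
W→Z→L→V→X→Y: 15+12+15+21+17 = 80
W→Z→L→V→Y→X: 15+12+15+18+17 = 77
W→Z→L→Y→X→V: 15+12+9+17+21 = 74
W→Z→L→Y→V→X: 15+12+9+18+21 = 75
W→Z→X→L→V→Y: 15+8+14+15+18 = 70
W→Z→X→L→Y→V: 15+8+14+9+18 = 64
W→Z→X→V→L→Y: 15+8+21+15+9 = 68
W→Z→X→V→Y→L: 15+8+21+18+9 = 71
W→Z→X→Y→L→V: 15+8+17+9+15 = 64
W→Z→X→Y→V→L: 15+8+17+18+15 = 73
W→Z→V→L→X→Y: 15+13+15+14+17 = 74
W→Z→V→L→Y→X: 15+13+15+9+17 = 69
… (106 more)
W→L→Y→X→Z→V: 3+9+17+8+13 = 50  ← best
The minimum is 50.
One shortest path: W → L → Y → X → Z → V.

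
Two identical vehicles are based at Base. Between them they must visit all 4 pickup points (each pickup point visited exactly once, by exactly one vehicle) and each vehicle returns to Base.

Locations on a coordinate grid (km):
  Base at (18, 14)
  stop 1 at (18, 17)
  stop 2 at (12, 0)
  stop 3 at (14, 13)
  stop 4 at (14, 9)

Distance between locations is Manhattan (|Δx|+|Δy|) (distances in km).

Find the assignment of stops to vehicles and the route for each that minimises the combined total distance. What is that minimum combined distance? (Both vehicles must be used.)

46 km — the smallest possible combined total.

Check every non-empty split of the stops between the two vehicles; for each half take its own optimal tour:
  {stop 1} + {stop 2, stop 3, stop 4}: 6 + 40 = 46
  {stop 2} + {stop 1, stop 3, stop 4}: 40 + 24 = 64
  {stop 1, stop 2} + {stop 3, stop 4}: 46 + 18 = 64
  {stop 3} + {stop 1, stop 2, stop 4}: 10 + 46 = 56
  {stop 1, stop 3} + {stop 2, stop 4}: 16 + 40 = 56
  {stop 2, stop 3} + {stop 1, stop 4}: 40 + 24 = 64
  … (7 splits in total)
Best: vehicle 1 Base → stop 1 → Base = 6; vehicle 2 Base → stop 2 → stop 4 → stop 3 → Base = 40; combined 46.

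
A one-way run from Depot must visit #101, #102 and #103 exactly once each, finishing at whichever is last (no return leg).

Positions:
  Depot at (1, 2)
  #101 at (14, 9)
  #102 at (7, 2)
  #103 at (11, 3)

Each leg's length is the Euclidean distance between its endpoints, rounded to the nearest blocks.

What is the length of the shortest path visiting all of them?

Minimum one-way distance = 17 blocks.

There are 3! = 6 possible orderings.
Depot - #101 - #102 - #103: 15+10+4 = 29
Depot - #101 - #103 - #102: 15+7+4 = 26
Depot - #102 - #101 - #103: 6+10+7 = 23
Depot - #102 - #103 - #101: 6+4+7 = 17
Depot - #103 - #101 - #102: 10+7+10 = 27
Depot - #103 - #102 - #101: 10+4+10 = 24
The minimum is 17.
One shortest path: Depot → #102 → #103 → #101.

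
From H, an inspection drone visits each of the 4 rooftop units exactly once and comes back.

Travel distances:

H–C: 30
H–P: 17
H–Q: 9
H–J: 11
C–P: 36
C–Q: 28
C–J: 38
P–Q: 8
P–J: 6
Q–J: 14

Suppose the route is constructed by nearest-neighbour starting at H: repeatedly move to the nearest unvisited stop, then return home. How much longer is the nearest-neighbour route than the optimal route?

The nearest-neighbour route is 8 longer than optimal.

From H: Q=9, J=11, P=17, C=30 → choose Q (9).
From Q: P=8, J=14, C=28 → choose P (8).
From P: J=6, C=36 → choose J (6).
From J: C=38 → choose C (38).
NN route H → Q → P → J → C → H costs 91.
Optimal: H → C → Q → P → J → H costs 83 (by enumerating all 12 distinct tours).
Excess = 91 − 83 = 8.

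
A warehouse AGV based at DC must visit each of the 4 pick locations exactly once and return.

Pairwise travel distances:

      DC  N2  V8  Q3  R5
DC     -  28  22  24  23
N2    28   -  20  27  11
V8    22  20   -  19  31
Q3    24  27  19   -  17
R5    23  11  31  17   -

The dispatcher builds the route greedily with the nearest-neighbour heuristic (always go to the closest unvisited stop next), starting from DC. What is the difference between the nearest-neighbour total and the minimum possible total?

DC: V8=22, R5=23, Q3=24, N2=28 ⇒ V8
V8: Q3=19, N2=20, R5=31 ⇒ Q3
Q3: R5=17, N2=27 ⇒ R5
R5: N2=11 ⇒ N2
NN route DC → V8 → Q3 → R5 → N2 → DC costs 97.
Optimal: DC → V8 → N2 → R5 → Q3 → DC costs 94 (by enumerating all 12 distinct tours).
Excess = 97 − 94 = 3.

3 longer than the optimal tour.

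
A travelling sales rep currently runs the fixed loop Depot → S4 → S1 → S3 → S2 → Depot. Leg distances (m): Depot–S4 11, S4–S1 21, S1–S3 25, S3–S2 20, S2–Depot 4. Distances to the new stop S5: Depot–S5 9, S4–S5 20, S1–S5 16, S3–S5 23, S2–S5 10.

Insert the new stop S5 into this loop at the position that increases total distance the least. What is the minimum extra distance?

Insertion cost between consecutive stops i–j is d(i,S5) + d(S5,j) − d(i,j):
  between Depot and S4: 9 + 20 − 11 = 18
  between S4 and S1: 20 + 16 − 21 = 15
  between S1 and S3: 16 + 23 − 25 = 14
  between S3 and S2: 23 + 10 − 20 = 13
  between S2 and Depot: 10 + 9 − 4 = 15
Cheapest insertion is between S3 and S2, adding 13.
New total = 81 + 13 = 94.

+13 m — insert S5 between S3 and S2.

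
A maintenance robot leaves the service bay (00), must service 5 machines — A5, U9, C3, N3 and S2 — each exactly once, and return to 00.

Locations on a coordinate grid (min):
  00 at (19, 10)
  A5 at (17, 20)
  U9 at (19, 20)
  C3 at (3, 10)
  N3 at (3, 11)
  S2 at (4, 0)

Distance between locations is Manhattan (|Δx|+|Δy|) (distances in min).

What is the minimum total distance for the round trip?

Minimum total distance: 72 min.

00 - A5 - U9 - C3 - N3 - S2 - 00: 12+2+26+1+12+25 = 78
00 - A5 - U9 - C3 - S2 - N3 - 00: 12+2+26+11+12+17 = 80
00 - A5 - U9 - N3 - C3 - S2 - 00: 12+2+25+1+11+25 = 76
00 - A5 - U9 - N3 - S2 - C3 - 00: 12+2+25+12+11+16 = 78
00 - A5 - U9 - S2 - C3 - N3 - 00: 12+2+35+11+1+17 = 78
00 - A5 - U9 - S2 - N3 - C3 - 00: 12+2+35+12+1+16 = 78
00 - A5 - C3 - U9 - N3 - S2 - 00: 12+24+26+25+12+25 = 124
00 - A5 - C3 - U9 - S2 - N3 - 00: 12+24+26+35+12+17 = 126
00 - A5 - C3 - N3 - U9 - S2 - 00: 12+24+1+25+35+25 = 122
00 - A5 - C3 - N3 - S2 - U9 - 00: 12+24+1+12+35+10 = 94
00 - A5 - C3 - S2 - U9 - N3 - 00: 12+24+11+35+25+17 = 124
00 - A5 - C3 - S2 - N3 - U9 - 00: 12+24+11+12+25+10 = 94
00 - A5 - N3 - U9 - C3 - S2 - 00: 12+23+25+26+11+25 = 122
00 - A5 - N3 - U9 - S2 - C3 - 00: 12+23+25+35+11+16 = 122
… (46 more)
00 - U9 - A5 - N3 - C3 - S2 - 00: 10+2+23+1+11+25 = 72  ← best
The minimum is 72.
One optimal route: 00 → U9 → A5 → N3 → C3 → S2 → 00 (or its reverse).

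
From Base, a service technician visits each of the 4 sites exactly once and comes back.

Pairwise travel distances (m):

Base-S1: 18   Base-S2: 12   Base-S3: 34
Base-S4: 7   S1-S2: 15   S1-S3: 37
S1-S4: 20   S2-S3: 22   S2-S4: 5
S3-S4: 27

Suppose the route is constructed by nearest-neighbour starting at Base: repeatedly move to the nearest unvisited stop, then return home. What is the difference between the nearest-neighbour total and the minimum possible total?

Base: S4=7, S2=12, S1=18, S3=34 ⇒ S4
S4: S2=5, S1=20, S3=27 ⇒ S2
S2: S1=15, S3=22 ⇒ S1
S1: S3=37 ⇒ S3
NN route Base → S4 → S2 → S1 → S3 → Base costs 98.
Optimal: Base → S1 → S2 → S3 → S4 → Base costs 89 (by enumerating all 12 distinct tours).
Excess = 98 − 89 = 9.

9 m longer than the optimal tour.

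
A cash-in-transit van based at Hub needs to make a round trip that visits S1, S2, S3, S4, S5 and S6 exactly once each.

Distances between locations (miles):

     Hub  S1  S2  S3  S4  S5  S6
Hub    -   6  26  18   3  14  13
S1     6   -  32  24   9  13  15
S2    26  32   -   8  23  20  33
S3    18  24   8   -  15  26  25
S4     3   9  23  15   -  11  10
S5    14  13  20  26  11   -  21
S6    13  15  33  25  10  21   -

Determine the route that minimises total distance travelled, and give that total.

85 miles — the shortest possible round trip.

There are 360 distinct closed tours to check (reversals are equivalent).
Hub-S1-S2-S3-S4-S5-S6-Hub: 6+32+8+15+11+21+13 = 106
Hub-S1-S2-S3-S4-S6-S5-Hub: 6+32+8+15+10+21+14 = 106
Hub-S1-S2-S3-S5-S4-S6-Hub: 6+32+8+26+11+10+13 = 106
Hub-S1-S2-S3-S5-S6-S4-Hub: 6+32+8+26+21+10+3 = 106
Hub-S1-S2-S3-S6-S4-S5-Hub: 6+32+8+25+10+11+14 = 106
Hub-S1-S2-S3-S6-S5-S4-Hub: 6+32+8+25+21+11+3 = 106
Hub-S1-S2-S4-S3-S5-S6-Hub: 6+32+23+15+26+21+13 = 136
Hub-S1-S2-S4-S3-S6-S5-Hub: 6+32+23+15+25+21+14 = 136
… (352 more)
Hub-S1-S5-S2-S3-S4-S6-Hub: 6+13+20+8+15+10+13 = 85  ← best
The minimum is 85.
One optimal route: Hub → S1 → S5 → S2 → S3 → S4 → S6 → Hub (or its reverse).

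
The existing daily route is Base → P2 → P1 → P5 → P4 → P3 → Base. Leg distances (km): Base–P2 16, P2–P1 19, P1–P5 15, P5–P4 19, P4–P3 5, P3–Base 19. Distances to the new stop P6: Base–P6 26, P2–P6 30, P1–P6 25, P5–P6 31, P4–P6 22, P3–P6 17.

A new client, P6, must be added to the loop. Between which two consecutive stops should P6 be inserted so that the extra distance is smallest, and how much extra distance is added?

Minimum extra distance: 24 km, inserting P6 between P3 and Base.

Insertion cost between consecutive stops i–j is d(i,P6) + d(P6,j) − d(i,j):
  between Base and P2: 26 + 30 − 16 = 40
  between P2 and P1: 30 + 25 − 19 = 36
  between P1 and P5: 25 + 31 − 15 = 41
  between P5 and P4: 31 + 22 − 19 = 34
  between P4 and P3: 22 + 17 − 5 = 34
  between P3 and Base: 17 + 26 − 19 = 24
Cheapest insertion is between P3 and Base, adding 24.
New total = 93 + 24 = 117.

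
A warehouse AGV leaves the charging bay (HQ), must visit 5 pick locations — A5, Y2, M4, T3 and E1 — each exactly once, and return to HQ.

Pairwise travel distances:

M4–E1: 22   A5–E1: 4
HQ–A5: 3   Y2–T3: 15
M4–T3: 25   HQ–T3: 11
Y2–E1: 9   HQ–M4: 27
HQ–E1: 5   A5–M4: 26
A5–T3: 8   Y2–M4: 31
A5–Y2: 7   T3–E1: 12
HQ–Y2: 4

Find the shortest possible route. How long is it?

There are 60 distinct closed tours to check (reversals are equivalent).
HQ-A5-Y2-M4-T3-E1-HQ: 3+7+31+25+12+5 = 83
HQ-A5-Y2-M4-E1-T3-HQ: 3+7+31+22+12+11 = 86
HQ-A5-Y2-T3-M4-E1-HQ: 3+7+15+25+22+5 = 77
HQ-A5-Y2-T3-E1-M4-HQ: 3+7+15+12+22+27 = 86
HQ-A5-Y2-E1-M4-T3-HQ: 3+7+9+22+25+11 = 77
HQ-A5-Y2-E1-T3-M4-HQ: 3+7+9+12+25+27 = 83
HQ-A5-M4-Y2-T3-E1-HQ: 3+26+31+15+12+5 = 92
HQ-A5-M4-Y2-E1-T3-HQ: 3+26+31+9+12+11 = 92
HQ-A5-M4-T3-Y2-E1-HQ: 3+26+25+15+9+5 = 83
HQ-A5-M4-T3-E1-Y2-HQ: 3+26+25+12+9+4 = 79
HQ-A5-M4-E1-Y2-T3-HQ: 3+26+22+9+15+11 = 86
HQ-A5-M4-E1-T3-Y2-HQ: 3+26+22+12+15+4 = 82
HQ-A5-T3-Y2-M4-E1-HQ: 3+8+15+31+22+5 = 84
HQ-A5-T3-Y2-E1-M4-HQ: 3+8+15+9+22+27 = 84
… (46 more)
HQ-A5-T3-M4-E1-Y2-HQ: 3+8+25+22+9+4 = 71  ← best
The minimum is 71.
One optimal route: HQ → A5 → T3 → M4 → E1 → Y2 → HQ (or its reverse).

71 — the shortest possible round trip.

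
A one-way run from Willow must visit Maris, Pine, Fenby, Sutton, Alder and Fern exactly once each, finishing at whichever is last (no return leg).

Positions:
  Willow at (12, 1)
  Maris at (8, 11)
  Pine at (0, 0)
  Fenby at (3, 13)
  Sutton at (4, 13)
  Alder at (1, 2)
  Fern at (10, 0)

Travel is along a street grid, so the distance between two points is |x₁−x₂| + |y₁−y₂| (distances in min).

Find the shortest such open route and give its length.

Minimum one-way distance = 36 min.

There are 6! = 720 possible orderings.
Willow → Maris → Pine → Fenby → Sutton → Alder → Fern: 14+19+16+1+14+11 = 75
Willow → Maris → Pine → Fenby → Sutton → Fern → Alder: 14+19+16+1+19+11 = 80
Willow → Maris → Pine → Fenby → Alder → Sutton → Fern: 14+19+16+13+14+19 = 95
Willow → Maris → Pine → Fenby → Alder → Fern → Sutton: 14+19+16+13+11+19 = 92
Willow → Maris → Pine → Fenby → Fern → Sutton → Alder: 14+19+16+20+19+14 = 102
Willow → Maris → Pine → Fenby → Fern → Alder → Sutton: 14+19+16+20+11+14 = 94
Willow → Maris → Pine → Sutton → Fenby → Alder → Fern: 14+19+17+1+13+11 = 75
Willow → Maris → Pine → Sutton → Fenby → Fern → Alder: 14+19+17+1+20+11 = 82
… (712 more)
Willow → Fern → Pine → Alder → Fenby → Sutton → Maris: 3+10+3+13+1+6 = 36  ← best
The minimum is 36.
One shortest path: Willow → Fern → Pine → Alder → Fenby → Sutton → Maris.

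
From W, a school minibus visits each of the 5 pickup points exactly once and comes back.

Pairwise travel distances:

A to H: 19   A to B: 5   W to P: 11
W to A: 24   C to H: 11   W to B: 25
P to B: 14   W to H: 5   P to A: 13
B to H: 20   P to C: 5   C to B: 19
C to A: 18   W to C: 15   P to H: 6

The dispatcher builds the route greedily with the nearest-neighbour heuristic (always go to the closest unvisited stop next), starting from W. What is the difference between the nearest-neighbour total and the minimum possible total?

W: H=5, P=11, C=15, A=24, B=25 ⇒ H
H: P=6, C=11, A=19, B=20 ⇒ P
P: C=5, A=13, B=14 ⇒ C
C: A=18, B=19 ⇒ A
A: B=5 ⇒ B
NN route W → H → P → C → A → B → W costs 64.
Optimal: W → C → P → A → B → H → W costs 63 (by enumerating all 60 distinct tours).
Excess = 64 − 63 = 1.

1 longer than the optimal tour.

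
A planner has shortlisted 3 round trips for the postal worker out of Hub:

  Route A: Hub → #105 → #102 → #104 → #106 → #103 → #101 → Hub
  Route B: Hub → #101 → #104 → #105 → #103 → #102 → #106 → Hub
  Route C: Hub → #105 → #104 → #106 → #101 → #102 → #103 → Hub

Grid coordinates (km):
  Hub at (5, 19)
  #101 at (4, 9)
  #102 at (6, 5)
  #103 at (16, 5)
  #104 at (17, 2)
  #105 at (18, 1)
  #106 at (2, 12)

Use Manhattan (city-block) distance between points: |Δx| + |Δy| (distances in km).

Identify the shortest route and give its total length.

Route A: 31 + 16 + 14 + 25 + 21 + 16 + 11 = 134
Route B: 11 + 20 + 2 + 6 + 10 + 11 + 10 = 70
Route C: 31 + 2 + 25 + 5 + 6 + 10 + 25 = 104

70 km — Route B is the shortest.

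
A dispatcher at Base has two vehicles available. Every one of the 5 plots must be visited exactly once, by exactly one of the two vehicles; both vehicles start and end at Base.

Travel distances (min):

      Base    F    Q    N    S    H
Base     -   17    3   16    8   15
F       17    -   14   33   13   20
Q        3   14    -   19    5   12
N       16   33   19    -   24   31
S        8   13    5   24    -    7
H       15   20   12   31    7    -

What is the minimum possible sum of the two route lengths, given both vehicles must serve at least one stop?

84 min — the smallest possible combined total.

There are 2^4 − 1 = 15 ways to divide the 5 stops into two non-empty groups. For each, the best each vehicle can do is its own shortest tour through its group:
  {F} + {Q, N, S, H}: 34 + 62 = 96
  {Q} + {F, N, S, H}: 6 + 84 = 90
  {F, Q} + {N, S, H}: 34 + 62 = 96
  {N} + {F, Q, S, H}: 32 + 52 = 84
  {F, N} + {Q, S, H}: 66 + 30 = 96
  {Q, N} + {F, S, H}: 38 + 52 = 90
  … (15 splits in total)
Best: vehicle 1 Base → N → Base = 32; vehicle 2 Base → F → S → H → Q → Base = 52; combined 84.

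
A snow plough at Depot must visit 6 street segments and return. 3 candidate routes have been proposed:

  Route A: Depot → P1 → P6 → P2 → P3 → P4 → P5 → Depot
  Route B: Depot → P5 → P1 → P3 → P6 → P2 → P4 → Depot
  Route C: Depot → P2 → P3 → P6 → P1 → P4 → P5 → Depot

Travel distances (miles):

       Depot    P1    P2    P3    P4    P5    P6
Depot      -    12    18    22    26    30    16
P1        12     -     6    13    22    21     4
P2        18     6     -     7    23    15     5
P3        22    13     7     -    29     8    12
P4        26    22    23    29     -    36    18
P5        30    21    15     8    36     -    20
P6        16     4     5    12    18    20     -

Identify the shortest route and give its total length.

Route A: 12 + 4 + 5 + 7 + 29 + 36 + 30 = 123
Route B: 30 + 21 + 13 + 12 + 5 + 23 + 26 = 130
Route C: 18 + 7 + 12 + 4 + 22 + 36 + 30 = 129

123 miles — Route A is the shortest.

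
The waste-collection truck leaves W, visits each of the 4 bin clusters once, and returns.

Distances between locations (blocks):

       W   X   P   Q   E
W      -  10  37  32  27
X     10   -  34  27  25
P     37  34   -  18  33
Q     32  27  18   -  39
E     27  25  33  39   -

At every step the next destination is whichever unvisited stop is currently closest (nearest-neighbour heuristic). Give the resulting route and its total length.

From W: distances to unvisited — X=10, E=27, Q=32, P=37. Nearest is X (10).
From X: distances to unvisited — E=25, Q=27, P=34. Nearest is E (25).
From E: distances to unvisited — P=33, Q=39. Nearest is P (33).
From P: distances to unvisited — Q=18. Nearest is Q (18).
Return Q→W: 32.
Total = 10 + 25 + 33 + 18 + 32 = 118.

118 blocks along W → X → E → P → Q → W.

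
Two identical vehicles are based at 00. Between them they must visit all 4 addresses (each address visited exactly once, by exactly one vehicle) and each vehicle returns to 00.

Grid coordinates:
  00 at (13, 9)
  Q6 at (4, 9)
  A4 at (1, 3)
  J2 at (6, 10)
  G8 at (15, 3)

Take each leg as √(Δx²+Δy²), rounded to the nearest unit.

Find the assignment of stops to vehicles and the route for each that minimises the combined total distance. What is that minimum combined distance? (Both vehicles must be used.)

There are 2^3 − 1 = 7 ways to divide the 4 stops into two non-empty groups. For each, the best each vehicle can do is its own shortest tour through its group:
  {Q6} + {A4, J2, G8}: 18 + 36 = 54
  {A4} + {Q6, J2, G8}: 26 + 28 = 54
  {Q6, A4} + {J2, G8}: 29 + 24 = 53
  {J2} + {Q6, A4, G8}: 14 + 36 = 50
  {Q6, J2} + {A4, G8}: 18 + 33 = 51
  {A4, J2} + {Q6, G8}: 29 + 28 = 57
  … (7 splits in total)
  {Q6, A4, J2} + {G8}: 29 + 12 = 41  ← best
Best: vehicle 1 00 → A4 → Q6 → J2 → 00 = 29; vehicle 2 00 → G8 → 00 = 12; combined 41.

41 — the smallest possible combined total.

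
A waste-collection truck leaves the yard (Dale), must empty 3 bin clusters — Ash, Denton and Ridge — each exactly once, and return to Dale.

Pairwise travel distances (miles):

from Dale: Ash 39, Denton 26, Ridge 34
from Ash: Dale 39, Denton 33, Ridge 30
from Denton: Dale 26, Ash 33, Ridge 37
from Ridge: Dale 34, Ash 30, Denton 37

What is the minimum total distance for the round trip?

Shortest round trip = 123 miles.

There are 3 distinct closed tours to check (reversals are equivalent).
Dale → Ash → Denton → Ridge → Dale: 39+33+37+34 = 143
Dale → Ash → Ridge → Denton → Dale: 39+30+37+26 = 132
Dale → Denton → Ash → Ridge → Dale: 26+33+30+34 = 123
The minimum is 123.
One optimal route: Dale → Denton → Ash → Ridge → Dale (or its reverse).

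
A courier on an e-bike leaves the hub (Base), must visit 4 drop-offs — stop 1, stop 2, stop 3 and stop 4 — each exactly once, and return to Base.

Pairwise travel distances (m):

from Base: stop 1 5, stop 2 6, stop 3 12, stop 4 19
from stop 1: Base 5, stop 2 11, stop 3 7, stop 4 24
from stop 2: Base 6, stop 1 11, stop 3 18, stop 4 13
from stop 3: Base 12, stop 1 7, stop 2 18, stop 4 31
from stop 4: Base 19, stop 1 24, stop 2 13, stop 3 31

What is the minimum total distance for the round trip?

There are 12 distinct closed tours to check (reversals are equivalent).
Base→stop 1→stop 2→stop 3→stop 4→Base: 5+11+18+31+19 = 84
Base→stop 1→stop 2→stop 4→stop 3→Base: 5+11+13+31+12 = 72
Base→stop 1→stop 3→stop 2→stop 4→Base: 5+7+18+13+19 = 62
Base→stop 1→stop 3→stop 4→stop 2→Base: 5+7+31+13+6 = 62
Base→stop 1→stop 4→stop 2→stop 3→Base: 5+24+13+18+12 = 72
Base→stop 1→stop 4→stop 3→stop 2→Base: 5+24+31+18+6 = 84
Base→stop 2→stop 1→stop 3→stop 4→Base: 6+11+7+31+19 = 74
Base→stop 2→stop 1→stop 4→stop 3→Base: 6+11+24+31+12 = 84
Base→stop 2→stop 3→stop 1→stop 4→Base: 6+18+7+24+19 = 74
Base→stop 2→stop 4→stop 1→stop 3→Base: 6+13+24+7+12 = 62
Base→stop 3→stop 1→stop 2→stop 4→Base: 12+7+11+13+19 = 62
Base→stop 3→stop 2→stop 1→stop 4→Base: 12+18+11+24+19 = 84
The minimum is 62.
One optimal route: Base → stop 1 → stop 3 → stop 2 → stop 4 → Base (or its reverse).

Minimum total distance: 62 m.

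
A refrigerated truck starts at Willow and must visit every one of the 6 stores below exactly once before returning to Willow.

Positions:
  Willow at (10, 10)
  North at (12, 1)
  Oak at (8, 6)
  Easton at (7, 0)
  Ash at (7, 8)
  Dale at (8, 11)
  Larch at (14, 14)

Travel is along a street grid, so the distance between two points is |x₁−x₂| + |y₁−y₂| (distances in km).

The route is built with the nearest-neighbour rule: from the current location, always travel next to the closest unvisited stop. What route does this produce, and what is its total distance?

From Willow: distances to unvisited — Dale=3, Ash=5, Oak=6, Larch=8, North=11, Easton=13. Nearest is Dale (3).
From Dale: distances to unvisited — Ash=4, Oak=5, Larch=9, Easton=12, North=14. Nearest is Ash (4).
From Ash: distances to unvisited — Oak=3, Easton=8, North=12, Larch=13. Nearest is Oak (3).
From Oak: distances to unvisited — Easton=7, North=9, Larch=14. Nearest is Easton (7).
From Easton: distances to unvisited — North=6, Larch=21. Nearest is North (6).
From North: distances to unvisited — Larch=15. Nearest is Larch (15).
Return Larch→Willow: 8.
Total = 3 + 4 + 3 + 7 + 6 + 15 + 8 = 46.

Total distance 46 km via the nearest-neighbour route Willow → Dale → Ash → Oak → Easton → North → Larch → Willow.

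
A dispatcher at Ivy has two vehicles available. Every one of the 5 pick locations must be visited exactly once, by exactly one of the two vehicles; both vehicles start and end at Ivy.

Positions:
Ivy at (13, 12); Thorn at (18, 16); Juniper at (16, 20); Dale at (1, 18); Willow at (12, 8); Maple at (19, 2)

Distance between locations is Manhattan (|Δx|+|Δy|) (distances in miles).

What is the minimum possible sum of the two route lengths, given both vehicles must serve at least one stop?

Minimum combined distance: 82 miles.

There are 2^4 − 1 = 15 ways to divide the 5 stops into two non-empty groups. For each, the best each vehicle can do is its own shortest tour through its group:
  {Thorn} + {Juniper, Dale, Willow, Maple}: 18 + 74 = 92
  {Juniper} + {Thorn, Dale, Willow, Maple}: 22 + 70 = 92
  {Thorn, Juniper} + {Dale, Willow, Maple}: 26 + 68 = 94
  {Dale} + {Thorn, Juniper, Willow, Maple}: 36 + 50 = 86
  {Thorn, Dale} + {Juniper, Willow, Maple}: 46 + 50 = 96
  {Juniper, Dale} + {Thorn, Willow, Maple}: 46 + 42 = 88
  … (15 splits in total)
  {Willow} + {Thorn, Juniper, Dale, Maple}: 10 + 72 = 82  ← best
Best: vehicle 1 Ivy → Willow → Ivy = 10; vehicle 2 Ivy → Dale → Juniper → Thorn → Maple → Ivy = 72; combined 82.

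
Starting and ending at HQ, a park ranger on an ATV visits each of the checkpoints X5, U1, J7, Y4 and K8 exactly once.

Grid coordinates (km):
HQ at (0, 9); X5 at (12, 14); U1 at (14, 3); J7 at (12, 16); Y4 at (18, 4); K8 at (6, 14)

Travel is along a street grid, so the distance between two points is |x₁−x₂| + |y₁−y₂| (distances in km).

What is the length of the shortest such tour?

With 5 stops there are 5!/2 = 60 distinct round trips (a route and its reverse cost the same).
HQ→X5→U1→J7→Y4→K8→HQ: 17+13+15+18+22+11 = 96
HQ→X5→U1→J7→K8→Y4→HQ: 17+13+15+8+22+23 = 98
HQ→X5→U1→Y4→J7→K8→HQ: 17+13+5+18+8+11 = 72
HQ→X5→U1→Y4→K8→J7→HQ: 17+13+5+22+8+19 = 84
HQ→X5→U1→K8→J7→Y4→HQ: 17+13+19+8+18+23 = 98
HQ→X5→U1→K8→Y4→J7→HQ: 17+13+19+22+18+19 = 108
HQ→X5→J7→U1→Y4→K8→HQ: 17+2+15+5+22+11 = 72
HQ→X5→J7→U1→K8→Y4→HQ: 17+2+15+19+22+23 = 98
HQ→X5→J7→Y4→U1→K8→HQ: 17+2+18+5+19+11 = 72
HQ→X5→J7→Y4→K8→U1→HQ: 17+2+18+22+19+20 = 98
HQ→X5→J7→K8→U1→Y4→HQ: 17+2+8+19+5+23 = 74
HQ→X5→J7→K8→Y4→U1→HQ: 17+2+8+22+5+20 = 74
HQ→X5→Y4→U1→J7→K8→HQ: 17+16+5+15+8+11 = 72
HQ→X5→Y4→U1→K8→J7→HQ: 17+16+5+19+8+19 = 84
… (46 more)
HQ→U1→Y4→X5→J7→K8→HQ: 20+5+16+2+8+11 = 62  ← best
The minimum is 62.
One optimal route: HQ → U1 → Y4 → X5 → J7 → K8 → HQ (or its reverse).

Minimum total distance: 62 km.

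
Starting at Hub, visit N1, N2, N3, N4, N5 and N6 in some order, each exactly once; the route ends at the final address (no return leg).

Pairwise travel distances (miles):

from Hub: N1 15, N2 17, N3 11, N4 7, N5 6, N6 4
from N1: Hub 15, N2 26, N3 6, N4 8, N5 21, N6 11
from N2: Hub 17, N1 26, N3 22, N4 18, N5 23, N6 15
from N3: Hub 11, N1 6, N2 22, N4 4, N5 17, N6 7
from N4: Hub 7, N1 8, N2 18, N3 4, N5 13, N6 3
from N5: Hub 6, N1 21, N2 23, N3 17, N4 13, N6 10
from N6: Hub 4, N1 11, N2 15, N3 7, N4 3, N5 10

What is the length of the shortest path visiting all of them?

55 miles — the minimum one-way total.

There are 6! = 720 possible orderings.
Hub → N1 → N2 → N3 → N4 → N5 → N6: 15+26+22+4+13+10 = 90
Hub → N1 → N2 → N3 → N4 → N6 → N5: 15+26+22+4+3+10 = 80
Hub → N1 → N2 → N3 → N5 → N4 → N6: 15+26+22+17+13+3 = 96
Hub → N1 → N2 → N3 → N5 → N6 → N4: 15+26+22+17+10+3 = 93
Hub → N1 → N2 → N3 → N6 → N4 → N5: 15+26+22+7+3+13 = 86
Hub → N1 → N2 → N3 → N6 → N5 → N4: 15+26+22+7+10+13 = 93
Hub → N1 → N2 → N4 → N3 → N5 → N6: 15+26+18+4+17+10 = 90
Hub → N1 → N2 → N4 → N3 → N6 → N5: 15+26+18+4+7+10 = 80
… (712 more)
Hub → N5 → N1 → N3 → N4 → N6 → N2: 6+21+6+4+3+15 = 55  ← best
The minimum is 55.
One shortest path: Hub → N5 → N1 → N3 → N4 → N6 → N2.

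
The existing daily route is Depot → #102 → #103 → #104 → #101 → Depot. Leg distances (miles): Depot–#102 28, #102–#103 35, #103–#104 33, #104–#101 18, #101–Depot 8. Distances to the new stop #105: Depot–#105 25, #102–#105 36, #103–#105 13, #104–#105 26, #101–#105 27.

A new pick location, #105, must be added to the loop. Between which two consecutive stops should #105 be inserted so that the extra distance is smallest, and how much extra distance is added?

+6 miles — insert #105 between #103 and #104.

Insertion cost between consecutive stops i–j is d(i,#105) + d(#105,j) − d(i,j):
  between Depot and #102: 25 + 36 − 28 = 33
  between #102 and #103: 36 + 13 − 35 = 14
  between #103 and #104: 13 + 26 − 33 = 6
  between #104 and #101: 26 + 27 − 18 = 35
  between #101 and Depot: 27 + 25 − 8 = 44
Cheapest insertion is between #103 and #104, adding 6.
New total = 122 + 6 = 128.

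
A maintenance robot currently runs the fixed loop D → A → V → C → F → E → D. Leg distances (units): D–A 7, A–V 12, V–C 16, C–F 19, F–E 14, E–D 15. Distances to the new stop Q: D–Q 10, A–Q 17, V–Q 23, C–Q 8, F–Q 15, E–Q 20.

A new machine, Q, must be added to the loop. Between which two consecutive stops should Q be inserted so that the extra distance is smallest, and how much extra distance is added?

Adding 4 by placing Q on the C–F leg.

Insertion cost between consecutive stops i–j is d(i,Q) + d(Q,j) − d(i,j):
  between D and A: 10 + 17 − 7 = 20
  between A and V: 17 + 23 − 12 = 28
  between V and C: 23 + 8 − 16 = 15
  between C and F: 8 + 15 − 19 = 4
  between F and E: 15 + 20 − 14 = 21
  between E and D: 20 + 10 − 15 = 15
Cheapest insertion is between C and F, adding 4.
New total = 83 + 4 = 87.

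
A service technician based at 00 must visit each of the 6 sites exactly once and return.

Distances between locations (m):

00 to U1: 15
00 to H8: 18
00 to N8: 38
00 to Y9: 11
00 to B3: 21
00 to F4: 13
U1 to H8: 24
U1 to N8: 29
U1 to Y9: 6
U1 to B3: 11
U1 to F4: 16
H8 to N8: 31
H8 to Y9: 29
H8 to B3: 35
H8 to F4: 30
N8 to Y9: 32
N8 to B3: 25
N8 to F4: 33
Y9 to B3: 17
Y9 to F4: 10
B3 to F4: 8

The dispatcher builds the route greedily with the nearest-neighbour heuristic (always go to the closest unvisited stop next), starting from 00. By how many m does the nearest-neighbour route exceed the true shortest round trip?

22 m longer than the optimal tour.

From 00: Y9=11, F4=13, U1=15, H8=18, B3=21, N8=38 → choose Y9 (11).
From Y9: U1=6, F4=10, B3=17, H8=29, N8=32 → choose U1 (6).
From U1: B3=11, F4=16, H8=24, N8=29 → choose B3 (11).
From B3: F4=8, N8=25, H8=35 → choose F4 (8).
From F4: H8=30, N8=33 → choose H8 (30).
From H8: N8=31 → choose N8 (31).
NN route 00 → Y9 → U1 → B3 → F4 → H8 → N8 → 00 costs 135.
Optimal: 00 → U1 → Y9 → F4 → B3 → N8 → H8 → 00 costs 113 (by enumerating all 360 distinct tours).
Excess = 135 − 113 = 22.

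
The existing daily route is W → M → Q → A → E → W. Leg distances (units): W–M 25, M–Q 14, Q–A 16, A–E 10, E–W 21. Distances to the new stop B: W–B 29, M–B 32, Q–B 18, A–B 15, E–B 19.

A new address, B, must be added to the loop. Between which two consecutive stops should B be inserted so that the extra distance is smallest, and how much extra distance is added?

Minimum extra distance: 17, inserting B between Q and A.

Insertion cost between consecutive stops i–j is d(i,B) + d(B,j) − d(i,j):
  between W and M: 29 + 32 − 25 = 36
  between M and Q: 32 + 18 − 14 = 36
  between Q and A: 18 + 15 − 16 = 17
  between A and E: 15 + 19 − 10 = 24
  between E and W: 19 + 29 − 21 = 27
Cheapest insertion is between Q and A, adding 17.
New total = 86 + 17 = 103.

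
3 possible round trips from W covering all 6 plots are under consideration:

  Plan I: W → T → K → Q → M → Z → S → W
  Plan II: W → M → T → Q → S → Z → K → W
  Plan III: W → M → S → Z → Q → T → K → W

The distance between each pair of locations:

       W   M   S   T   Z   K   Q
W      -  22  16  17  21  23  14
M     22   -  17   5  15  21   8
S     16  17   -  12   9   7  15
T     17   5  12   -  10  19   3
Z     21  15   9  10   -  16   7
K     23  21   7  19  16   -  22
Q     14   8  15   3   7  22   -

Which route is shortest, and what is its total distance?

93 — Plan II is the shortest.

Plan I: 17 + 19 + 22 + 8 + 15 + 9 + 16 = 106
Plan II: 22 + 5 + 3 + 15 + 9 + 16 + 23 = 93
Plan III: 22 + 17 + 9 + 7 + 3 + 19 + 23 = 100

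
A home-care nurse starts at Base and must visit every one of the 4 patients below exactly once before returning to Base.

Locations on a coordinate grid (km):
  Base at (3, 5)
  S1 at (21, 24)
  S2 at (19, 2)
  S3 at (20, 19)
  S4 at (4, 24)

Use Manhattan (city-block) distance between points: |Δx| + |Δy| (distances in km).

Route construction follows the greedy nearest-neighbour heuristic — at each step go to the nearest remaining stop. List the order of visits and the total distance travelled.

80 km along Base → S2 → S3 → S1 → S4 → Base.

From Base: distances to unvisited — S2=19, S4=20, S3=31, S1=37. Nearest is S2 (19).
From S2: distances to unvisited — S3=18, S1=24, S4=37. Nearest is S3 (18).
From S3: distances to unvisited — S1=6, S4=21. Nearest is S1 (6).
From S1: distances to unvisited — S4=17. Nearest is S4 (17).
Return S4→Base: 20.
Total = 19 + 18 + 6 + 17 + 20 = 80.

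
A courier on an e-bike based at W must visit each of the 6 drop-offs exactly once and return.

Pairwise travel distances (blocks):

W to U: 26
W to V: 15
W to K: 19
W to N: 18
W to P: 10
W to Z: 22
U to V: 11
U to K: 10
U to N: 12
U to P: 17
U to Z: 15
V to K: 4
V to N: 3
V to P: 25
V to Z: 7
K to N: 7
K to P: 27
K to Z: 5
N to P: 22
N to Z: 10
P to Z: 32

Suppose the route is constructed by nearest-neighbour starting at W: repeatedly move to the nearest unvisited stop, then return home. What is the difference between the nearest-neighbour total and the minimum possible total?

Excess over optimum: 6 blocks.

W: P=10, V=15, N=18, K=19, Z=22, U=26 ⇒ P
P: U=17, N=22, V=25, K=27, Z=32 ⇒ U
U: K=10, V=11, N=12, Z=15 ⇒ K
K: V=4, Z=5, N=7 ⇒ V
V: N=3, Z=7 ⇒ N
N: Z=10 ⇒ Z
NN route W → P → U → K → V → N → Z → W costs 76.
Optimal: W → V → N → Z → K → U → P → W costs 70 (by enumerating all 360 distinct tours).
Excess = 76 − 70 = 6.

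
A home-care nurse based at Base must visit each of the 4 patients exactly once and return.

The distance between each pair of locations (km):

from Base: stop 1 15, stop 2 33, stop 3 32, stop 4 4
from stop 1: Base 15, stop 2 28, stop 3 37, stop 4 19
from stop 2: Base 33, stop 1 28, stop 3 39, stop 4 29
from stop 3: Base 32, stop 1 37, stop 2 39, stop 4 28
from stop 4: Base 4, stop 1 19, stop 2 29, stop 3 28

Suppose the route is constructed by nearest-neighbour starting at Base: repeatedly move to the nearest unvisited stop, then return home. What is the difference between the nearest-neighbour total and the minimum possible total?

Base: stop 4=4, stop 1=15, stop 3=32, stop 2=33 ⇒ stop 4
stop 4: stop 1=19, stop 3=28, stop 2=29 ⇒ stop 1
stop 1: stop 2=28, stop 3=37 ⇒ stop 2
stop 2: stop 3=39 ⇒ stop 3
NN route Base → stop 4 → stop 1 → stop 2 → stop 3 → Base costs 122.
Optimal: Base → stop 1 → stop 2 → stop 3 → stop 4 → Base costs 114 (by enumerating all 12 distinct tours).
Excess = 122 − 114 = 8.

The nearest-neighbour route is 8 km longer than optimal.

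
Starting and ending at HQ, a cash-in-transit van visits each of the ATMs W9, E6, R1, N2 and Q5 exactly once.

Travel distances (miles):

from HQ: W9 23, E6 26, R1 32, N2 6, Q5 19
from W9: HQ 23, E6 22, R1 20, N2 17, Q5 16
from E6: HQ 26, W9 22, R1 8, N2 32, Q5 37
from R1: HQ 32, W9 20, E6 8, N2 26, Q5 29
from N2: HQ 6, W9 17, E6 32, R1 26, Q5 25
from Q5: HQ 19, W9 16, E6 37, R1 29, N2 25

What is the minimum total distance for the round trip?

There are 60 distinct closed tours to check (reversals are equivalent).
HQ-W9-E6-R1-N2-Q5-HQ: 23+22+8+26+25+19 = 123
HQ-W9-E6-R1-Q5-N2-HQ: 23+22+8+29+25+6 = 113
HQ-W9-E6-N2-R1-Q5-HQ: 23+22+32+26+29+19 = 151
HQ-W9-E6-N2-Q5-R1-HQ: 23+22+32+25+29+32 = 163
HQ-W9-E6-Q5-R1-N2-HQ: 23+22+37+29+26+6 = 143
HQ-W9-E6-Q5-N2-R1-HQ: 23+22+37+25+26+32 = 165
HQ-W9-R1-E6-N2-Q5-HQ: 23+20+8+32+25+19 = 127
HQ-W9-R1-E6-Q5-N2-HQ: 23+20+8+37+25+6 = 119
HQ-W9-R1-N2-E6-Q5-HQ: 23+20+26+32+37+19 = 157
HQ-W9-R1-N2-Q5-E6-HQ: 23+20+26+25+37+26 = 157
HQ-W9-R1-Q5-E6-N2-HQ: 23+20+29+37+32+6 = 147
HQ-W9-R1-Q5-N2-E6-HQ: 23+20+29+25+32+26 = 155
HQ-W9-N2-E6-R1-Q5-HQ: 23+17+32+8+29+19 = 128
HQ-W9-N2-E6-Q5-R1-HQ: 23+17+32+37+29+32 = 170
… (46 more)
HQ-N2-R1-E6-W9-Q5-HQ: 6+26+8+22+16+19 = 97  ← best
The minimum is 97.
One optimal route: HQ → N2 → R1 → E6 → W9 → Q5 → HQ (or its reverse).

Shortest round trip = 97 miles.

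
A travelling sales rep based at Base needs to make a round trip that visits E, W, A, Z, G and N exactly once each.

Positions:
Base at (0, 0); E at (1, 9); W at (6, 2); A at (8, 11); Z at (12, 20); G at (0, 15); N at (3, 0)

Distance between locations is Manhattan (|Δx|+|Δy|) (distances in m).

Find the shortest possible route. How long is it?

There are 360 distinct closed tours to check (reversals are equivalent).
Base - E - W - A - Z - G - N - Base: 10+12+11+13+17+18+3 = 84
Base - E - W - A - Z - N - G - Base: 10+12+11+13+29+18+15 = 108
Base - E - W - A - G - Z - N - Base: 10+12+11+12+17+29+3 = 94
Base - E - W - A - G - N - Z - Base: 10+12+11+12+18+29+32 = 124
Base - E - W - A - N - Z - G - Base: 10+12+11+16+29+17+15 = 110
Base - E - W - A - N - G - Z - Base: 10+12+11+16+18+17+32 = 116
Base - E - W - Z - A - G - N - Base: 10+12+24+13+12+18+3 = 92
Base - E - W - Z - A - N - G - Base: 10+12+24+13+16+18+15 = 108
… (352 more)
Base - E - G - Z - A - W - N - Base: 10+7+17+13+11+5+3 = 66  ← best
The minimum is 66.
One optimal route: Base → E → G → Z → A → W → N → Base (or its reverse).

Minimum total distance: 66 m.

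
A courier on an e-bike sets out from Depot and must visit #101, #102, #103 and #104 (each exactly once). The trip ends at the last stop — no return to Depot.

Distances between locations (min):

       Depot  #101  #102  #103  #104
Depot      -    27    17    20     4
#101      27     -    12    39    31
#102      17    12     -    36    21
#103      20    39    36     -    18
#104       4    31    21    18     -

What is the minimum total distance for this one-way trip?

Minimum one-way distance = 70 min.

There are 4! = 24 possible orderings.
Depot - #101 - #102 - #103 - #104: 27+12+36+18 = 93
Depot - #101 - #102 - #104 - #103: 27+12+21+18 = 78
Depot - #101 - #103 - #102 - #104: 27+39+36+21 = 123
Depot - #101 - #103 - #104 - #102: 27+39+18+21 = 105
Depot - #101 - #104 - #102 - #103: 27+31+21+36 = 115
Depot - #101 - #104 - #103 - #102: 27+31+18+36 = 112
Depot - #102 - #101 - #103 - #104: 17+12+39+18 = 86
Depot - #102 - #101 - #104 - #103: 17+12+31+18 = 78
Depot - #102 - #103 - #101 - #104: 17+36+39+31 = 123
Depot - #102 - #103 - #104 - #101: 17+36+18+31 = 102
Depot - #102 - #104 - #101 - #103: 17+21+31+39 = 108
Depot - #102 - #104 - #103 - #101: 17+21+18+39 = 95
Depot - #103 - #101 - #102 - #104: 20+39+12+21 = 92
Depot - #103 - #101 - #104 - #102: 20+39+31+21 = 111
… (10 more)
Depot - #104 - #103 - #102 - #101: 4+18+36+12 = 70  ← best
The minimum is 70.
One shortest path: Depot → #104 → #103 → #102 → #101.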